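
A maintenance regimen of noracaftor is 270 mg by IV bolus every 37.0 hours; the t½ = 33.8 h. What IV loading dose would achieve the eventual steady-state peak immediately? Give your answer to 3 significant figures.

k = ln 2 / 33.8 = 0.02051 h⁻¹
Accumulation ratio R = 1 / (1 − e^(−kτ)) = 1 / (1 − e^(−0.02051×37.0)) = 1 / (1 − 0.4682) = 1.881
Loading dose = maintenance dose × R = 270 × 1.881 ≈ 508 mg

508 mg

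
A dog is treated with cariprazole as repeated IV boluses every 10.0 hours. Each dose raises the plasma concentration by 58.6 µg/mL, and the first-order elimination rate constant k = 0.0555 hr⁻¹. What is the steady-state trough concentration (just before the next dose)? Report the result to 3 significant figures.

Fraction remaining after one interval: e^(−kτ) = e^(−0.05550 × 10.0) = 0.5741
R = 1 / (1 − 0.5741) = 2.348
Css,max = 58.6 × 2.348 = 137.6 µg/mL
Css,min = Css,max × e^(−kτ) = 137.6 × 0.5741 ≈ 79.0 µg/mL

79.0 µg/mL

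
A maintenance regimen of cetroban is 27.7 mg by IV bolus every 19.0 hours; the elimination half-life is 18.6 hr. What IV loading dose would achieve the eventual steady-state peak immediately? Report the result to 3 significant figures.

k = ln 2 / 18.6 = 0.03727 hr⁻¹
Accumulation ratio R = 1 / (1 − e^(−kτ)) = 1 / (1 − e^(−0.03727×19.0)) = 1 / (1 − 0.4926) = 1.971
Loading dose = maintenance dose × R = 27.7 × 1.971 ≈ 54.6 mg

54.6 mg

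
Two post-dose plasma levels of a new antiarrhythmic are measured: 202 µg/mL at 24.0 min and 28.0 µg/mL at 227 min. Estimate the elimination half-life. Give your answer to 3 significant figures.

k = ln(C₁/C₂) / (t₂ − t₁) = ln(202/28.0) / (227 − 24.0)
  = 1.976 / 203.0 = 0.009734 min⁻¹
t½ = ln 2 / k = ln 2 / 0.009734 ≈ 71.2 minutes

71.2 minutes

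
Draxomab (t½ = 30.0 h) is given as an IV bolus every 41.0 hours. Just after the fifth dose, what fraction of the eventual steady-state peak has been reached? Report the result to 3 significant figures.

k = ln 2 / 30.0 = 0.02310 h⁻¹
f_n = 1 − e^(−nkτ) = 1 − e^(−5 × 0.02310 × 41.0) = 1 − e^(−4.737) = 1 − 0.008769 ≈ 0.991

0.991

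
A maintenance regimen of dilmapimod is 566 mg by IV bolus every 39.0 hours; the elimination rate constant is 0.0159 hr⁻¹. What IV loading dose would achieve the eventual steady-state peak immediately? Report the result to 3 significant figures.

Accumulation ratio R = 1 / (1 − e^(−kτ)) = 1 / (1 − e^(−0.01590×39.0)) = 1 / (1 − 0.5379) = 2.164
Loading dose = maintenance dose × R = 566 × 2.164 ≈ 1220 mg

1220 mg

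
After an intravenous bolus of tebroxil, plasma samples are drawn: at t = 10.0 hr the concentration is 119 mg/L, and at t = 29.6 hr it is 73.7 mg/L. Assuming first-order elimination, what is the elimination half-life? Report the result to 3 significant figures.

k = ln(C₁/C₂) / (t₂ − t₁) = ln(119/73.7) / (29.6 − 10.0)
  = 0.4791 / 19.60 = 0.02444 hr⁻¹
t½ = ln 2 / k = ln 2 / 0.02444 ≈ 28.4 hours

28.4 hours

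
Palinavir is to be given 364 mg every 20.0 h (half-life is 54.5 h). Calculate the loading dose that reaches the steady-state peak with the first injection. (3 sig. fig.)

k = ln 2 / 54.5 = 0.01272 h⁻¹
Accumulation ratio R = 1 / (1 − e^(−kτ)) = 1 / (1 − e^(−0.01272×20.0)) = 1 / (1 − 0.7754) = 4.453
Loading dose = maintenance dose × R = 364 × 4.453 ≈ 1620 mg

1620 mg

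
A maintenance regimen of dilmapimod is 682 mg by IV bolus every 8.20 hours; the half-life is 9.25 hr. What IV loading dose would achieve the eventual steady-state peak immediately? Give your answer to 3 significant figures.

1490 mg

k = ln 2 / 9.25 = 0.07493 hr⁻¹
Accumulation ratio R = 1 / (1 − e^(−kτ)) = 1 / (1 − e^(−0.07493×8.20)) = 1 / (1 − 0.5409) = 2.178
Loading dose = maintenance dose × R = 682 × 2.178 ≈ 1490 mg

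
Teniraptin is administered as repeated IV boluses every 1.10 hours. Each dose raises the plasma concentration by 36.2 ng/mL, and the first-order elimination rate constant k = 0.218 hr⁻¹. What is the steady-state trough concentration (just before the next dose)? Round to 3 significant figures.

Fraction remaining after one interval: e^(−kτ) = e^(−0.2180 × 1.10) = 0.7868
R = 1 / (1 − 0.7868) = 4.690
Css,max = 36.2 × 4.690 = 169.8 ng/mL
Css,min = Css,max × e^(−kτ) = 169.8 × 0.7868 ≈ 134 ng/mL

134 ng/mL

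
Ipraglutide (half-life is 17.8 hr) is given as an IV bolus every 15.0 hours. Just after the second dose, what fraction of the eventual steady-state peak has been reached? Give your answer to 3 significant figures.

0.689

k = ln 2 / 17.8 = 0.03894 hr⁻¹
f_n = 1 − e^(−nkτ) = 1 − e^(−2 × 0.03894 × 15.0) = 1 − e^(−1.168) = 1 − 0.3109 ≈ 0.689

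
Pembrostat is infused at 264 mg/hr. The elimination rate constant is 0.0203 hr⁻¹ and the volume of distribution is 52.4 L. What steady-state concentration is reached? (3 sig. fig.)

248 µg/mL

CL = k · V = 0.0203 × 52.4 = 1.064 L/hr
Css = rate / CL = 264 / 1.064 ≈ 248 µg/mL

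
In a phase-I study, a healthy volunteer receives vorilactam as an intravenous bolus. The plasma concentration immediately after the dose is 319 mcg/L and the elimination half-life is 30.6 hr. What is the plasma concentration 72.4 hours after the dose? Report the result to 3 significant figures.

k = ln 2 / 30.6 = 0.02265 hr⁻¹
72.4 hr is 2.366 half-lives, so C = 319 × (1/2)^2.366 = 319 × 0.1940 ≈ 61.9 mcg/L

61.9 mcg/L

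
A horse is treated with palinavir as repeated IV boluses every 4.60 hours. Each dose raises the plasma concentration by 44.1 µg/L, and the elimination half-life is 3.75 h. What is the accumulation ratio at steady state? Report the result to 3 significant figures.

1.75

k = ln 2 / 3.75 = 0.1848 h⁻¹
Fraction remaining after one interval: e^(−kτ) = e^(−0.1848 × 4.60) = 0.4273
R = 1 / (1 − 0.4273) = 1 / 0.5727 ≈ 1.75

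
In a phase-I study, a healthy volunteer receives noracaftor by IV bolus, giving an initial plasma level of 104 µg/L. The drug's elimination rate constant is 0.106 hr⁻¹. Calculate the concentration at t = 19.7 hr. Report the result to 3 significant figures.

12.9 µg/L

C(t) = C₀ e^(−kt) = 104 × e^(−0.1060 × 19.7) = 104 × e^(−2.088) = 104 × 0.1239 ≈ 12.9 µg/L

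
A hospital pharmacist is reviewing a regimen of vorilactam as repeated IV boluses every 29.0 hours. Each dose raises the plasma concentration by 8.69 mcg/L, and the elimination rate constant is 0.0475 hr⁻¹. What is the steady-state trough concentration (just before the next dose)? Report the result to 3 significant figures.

2.93 mcg/L

Fraction remaining after one interval: e^(−kτ) = e^(−0.04750 × 29.0) = 0.2522
R = 1 / (1 − 0.2522) = 1.337
Css,max = 8.69 × 1.337 = 11.62 mcg/L
Css,min = Css,max × e^(−kτ) = 11.62 × 0.2522 ≈ 2.93 mcg/L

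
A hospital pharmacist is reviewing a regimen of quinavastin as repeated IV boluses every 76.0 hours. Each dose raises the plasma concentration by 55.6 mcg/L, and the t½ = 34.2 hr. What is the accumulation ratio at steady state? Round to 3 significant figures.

k = ln 2 / 34.2 = 0.02027 hr⁻¹
Fraction remaining after one interval: e^(−kτ) = e^(−0.02027 × 76.0) = 0.2143
R = 1 / (1 − 0.2143) = 1 / 0.7857 ≈ 1.27

1.27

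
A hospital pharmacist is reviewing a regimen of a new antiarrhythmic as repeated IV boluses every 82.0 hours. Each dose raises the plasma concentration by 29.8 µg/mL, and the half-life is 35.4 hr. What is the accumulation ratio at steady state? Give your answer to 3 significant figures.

k = ln 2 / 35.4 = 0.01958 hr⁻¹
Fraction remaining after one interval: e^(−kτ) = e^(−0.01958 × 82.0) = 0.2008
R = 1 / (1 − 0.2008) = 1 / 0.7992 ≈ 1.25

1.25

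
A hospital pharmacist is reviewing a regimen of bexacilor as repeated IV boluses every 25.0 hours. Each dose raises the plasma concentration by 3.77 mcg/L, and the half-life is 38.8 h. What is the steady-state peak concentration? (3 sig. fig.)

10.5 mcg/L

k = ln 2 / 38.8 = 0.01786 h⁻¹
Fraction remaining after one interval: e^(−kτ) = e^(−0.01786 × 25.0) = 0.6398
R = 1 / (1 − 0.6398) = 2.776
Css,max = 3.77 × 2.776 ≈ 10.5 mcg/L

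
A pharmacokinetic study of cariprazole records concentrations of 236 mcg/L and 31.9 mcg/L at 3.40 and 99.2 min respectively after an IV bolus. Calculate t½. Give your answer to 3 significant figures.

k = ln(C₁/C₂) / (t₂ − t₁) = ln(236/31.9) / (99.2 − 3.40)
  = 2.001 / 95.80 = 0.02089 min⁻¹
t½ = ln 2 / k = ln 2 / 0.02089 ≈ 33.2 minutes

33.2 minutes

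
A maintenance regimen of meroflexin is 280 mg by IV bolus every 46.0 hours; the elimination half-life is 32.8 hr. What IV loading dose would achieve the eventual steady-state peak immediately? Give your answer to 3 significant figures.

450 mg

k = ln 2 / 32.8 = 0.02113 hr⁻¹
Accumulation ratio R = 1 / (1 − e^(−kτ)) = 1 / (1 − e^(−0.02113×46.0)) = 1 / (1 − 0.3783) = 1.608
Loading dose = maintenance dose × R = 280 × 1.608 ≈ 450 mg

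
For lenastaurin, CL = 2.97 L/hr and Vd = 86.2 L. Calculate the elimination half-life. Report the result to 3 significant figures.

20.1 hours

k = CL / V = 2.97 / 86.2 = 0.03445 hr⁻¹
t½ = ln 2 / k = ln 2 / 0.03445 ≈ 20.1 hours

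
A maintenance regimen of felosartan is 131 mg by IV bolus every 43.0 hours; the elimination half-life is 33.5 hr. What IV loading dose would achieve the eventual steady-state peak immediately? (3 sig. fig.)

k = ln 2 / 33.5 = 0.02069 hr⁻¹
Accumulation ratio R = 1 / (1 − e^(−kτ)) = 1 / (1 − e^(−0.02069×43.0)) = 1 / (1 − 0.4108) = 1.697
Loading dose = maintenance dose × R = 131 × 1.697 ≈ 222 mg

222 mg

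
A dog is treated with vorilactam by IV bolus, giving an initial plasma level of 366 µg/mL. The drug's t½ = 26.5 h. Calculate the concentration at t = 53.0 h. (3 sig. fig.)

k = ln 2 / 26.5 = 0.02616 h⁻¹
C(t) = C₀ e^(−kt) = 366 × e^(−0.02616 × 53.0) = 366 × e^(−1.386) = 366 × 0.2500 ≈ 91.5 µg/mL

91.5 µg/mL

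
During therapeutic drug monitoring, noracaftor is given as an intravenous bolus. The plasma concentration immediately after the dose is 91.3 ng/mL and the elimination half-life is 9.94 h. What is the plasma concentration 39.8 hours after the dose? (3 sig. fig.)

k = ln 2 / 9.94 = 0.06973 h⁻¹
C(t) = C₀ e^(−kt) = 91.3 × e^(−0.06973 × 39.8) = 91.3 × e^(−2.775) = 91.3 × 0.06233 ≈ 5.69 ng/mL

5.69 ng/mL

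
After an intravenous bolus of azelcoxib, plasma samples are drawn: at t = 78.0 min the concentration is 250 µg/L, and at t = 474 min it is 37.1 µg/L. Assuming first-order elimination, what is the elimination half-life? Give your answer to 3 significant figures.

144 minutes

k = ln(C₁/C₂) / (t₂ − t₁) = ln(250/37.1) / (474 − 78.0)
  = 1.908 / 396.0 = 0.004818 min⁻¹
t½ = ln 2 / k = ln 2 / 0.004818 ≈ 144 minutes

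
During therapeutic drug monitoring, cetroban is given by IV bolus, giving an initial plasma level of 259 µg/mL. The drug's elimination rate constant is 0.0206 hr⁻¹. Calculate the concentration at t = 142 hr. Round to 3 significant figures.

C(t) = C₀ e^(−kt) = 259 × e^(−0.02060 × 142) = 259 × e^(−2.925) = 259 × 0.05365 ≈ 13.9 µg/mL

13.9 µg/mL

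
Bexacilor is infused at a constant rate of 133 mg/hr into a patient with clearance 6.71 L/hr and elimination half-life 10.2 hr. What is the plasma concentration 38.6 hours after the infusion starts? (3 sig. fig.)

18.4 µg/mL

Css = rate / CL = 133 / 6.71 = 19.82 µg/mL
k = ln 2 / 10.2 = 0.06796 hr⁻¹
C(t) = Css (1 − e^(−kt)) = 19.82 × (1 − e^(−2.623)) = 19.82 × 0.9274 ≈ 18.4 µg/mL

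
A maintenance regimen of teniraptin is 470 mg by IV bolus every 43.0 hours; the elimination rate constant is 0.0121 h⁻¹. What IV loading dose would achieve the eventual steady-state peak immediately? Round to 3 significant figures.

1160 mg

Accumulation ratio R = 1 / (1 − e^(−kτ)) = 1 / (1 − e^(−0.01210×43.0)) = 1 / (1 − 0.5943) = 2.465
Loading dose = maintenance dose × R = 470 × 2.465 ≈ 1160 mg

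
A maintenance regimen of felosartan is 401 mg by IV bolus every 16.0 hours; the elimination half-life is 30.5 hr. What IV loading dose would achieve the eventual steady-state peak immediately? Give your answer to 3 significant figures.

k = ln 2 / 30.5 = 0.02273 hr⁻¹
Accumulation ratio R = 1 / (1 − e^(−kτ)) = 1 / (1 − e^(−0.02273×16.0)) = 1 / (1 − 0.6952) = 3.280
Loading dose = maintenance dose × R = 401 × 3.280 ≈ 1320 mg

1320 mg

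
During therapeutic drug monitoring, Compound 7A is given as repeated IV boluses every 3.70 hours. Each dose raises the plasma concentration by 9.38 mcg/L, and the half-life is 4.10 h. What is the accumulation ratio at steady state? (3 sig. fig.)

2.15

k = ln 2 / 4.10 = 0.1691 h⁻¹
Fraction remaining after one interval: e^(−kτ) = e^(−0.1691 × 3.70) = 0.5350
R = 1 / (1 − 0.5350) = 1 / 0.4650 ≈ 2.15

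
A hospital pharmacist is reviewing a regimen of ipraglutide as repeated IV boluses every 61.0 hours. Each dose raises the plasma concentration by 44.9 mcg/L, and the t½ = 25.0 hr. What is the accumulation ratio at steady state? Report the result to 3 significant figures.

1.23

k = ln 2 / 25.0 = 0.02773 hr⁻¹
Fraction remaining after one interval: e^(−kτ) = e^(−0.02773 × 61.0) = 0.1843
R = 1 / (1 − 0.1843) = 1 / 0.8157 ≈ 1.23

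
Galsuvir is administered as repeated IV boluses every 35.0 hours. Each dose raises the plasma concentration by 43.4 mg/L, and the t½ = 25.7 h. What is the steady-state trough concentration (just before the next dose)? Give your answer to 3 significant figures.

k = ln 2 / 25.7 = 0.02697 h⁻¹
Fraction remaining after one interval: e^(−kτ) = e^(−0.02697 × 35.0) = 0.3891
R = 1 / (1 − 0.3891) = 1.637
Css,max = 43.4 × 1.637 = 71.04 mg/L
Css,min = Css,max × e^(−kτ) = 71.04 × 0.3891 ≈ 27.6 mg/L

27.6 mg/L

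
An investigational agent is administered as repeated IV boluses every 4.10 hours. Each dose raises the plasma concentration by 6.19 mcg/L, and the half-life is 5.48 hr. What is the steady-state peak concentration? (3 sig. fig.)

k = ln 2 / 5.48 = 0.1265 hr⁻¹
Fraction remaining after one interval: e^(−kτ) = e^(−0.1265 × 4.10) = 0.5954
R = 1 / (1 − 0.5954) = 2.471
Css,max = 6.19 × 2.471 ≈ 15.3 mcg/L

15.3 mcg/L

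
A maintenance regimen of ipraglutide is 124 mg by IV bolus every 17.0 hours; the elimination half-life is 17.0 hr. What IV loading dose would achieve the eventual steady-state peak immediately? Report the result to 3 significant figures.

248 mg

k = ln 2 / 17.0 = 0.04077 hr⁻¹
Accumulation ratio R = 1 / (1 − e^(−kτ)) = 1 / (1 − e^(−0.04077×17.0)) = 1 / (1 − 0.5000) = 2.000
Loading dose = maintenance dose × R = 124 × 2.000 ≈ 248 mg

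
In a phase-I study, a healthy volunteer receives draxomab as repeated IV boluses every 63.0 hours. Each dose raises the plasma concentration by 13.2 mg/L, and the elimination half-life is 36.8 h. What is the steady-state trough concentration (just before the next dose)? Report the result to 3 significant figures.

k = ln 2 / 36.8 = 0.01884 h⁻¹
Fraction remaining after one interval: e^(−kτ) = e^(−0.01884 × 63.0) = 0.3052
R = 1 / (1 − 0.3052) = 1.439
Css,max = 13.2 × 1.439 = 19.00 mg/L
Css,min = Css,max × e^(−kτ) = 19.00 × 0.3052 ≈ 5.80 mg/L

5.80 mg/L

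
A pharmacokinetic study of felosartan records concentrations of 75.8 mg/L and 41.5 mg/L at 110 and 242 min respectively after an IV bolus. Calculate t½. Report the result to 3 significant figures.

k = ln(C₁/C₂) / (t₂ − t₁) = ln(75.8/41.5) / (242 − 110)
  = 0.6024 / 132.0 = 0.004564 min⁻¹
t½ = ln 2 / k = ln 2 / 0.004564 ≈ 152 minutes

152 minutes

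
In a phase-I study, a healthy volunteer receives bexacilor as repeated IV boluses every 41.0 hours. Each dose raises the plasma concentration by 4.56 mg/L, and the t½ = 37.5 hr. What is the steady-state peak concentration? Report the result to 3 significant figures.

k = ln 2 / 37.5 = 0.01848 hr⁻¹
Fraction remaining after one interval: e^(−kτ) = e^(−0.01848 × 41.0) = 0.4687
R = 1 / (1 − 0.4687) = 1.882
Css,max = 4.56 × 1.882 ≈ 8.58 mg/L

8.58 mg/L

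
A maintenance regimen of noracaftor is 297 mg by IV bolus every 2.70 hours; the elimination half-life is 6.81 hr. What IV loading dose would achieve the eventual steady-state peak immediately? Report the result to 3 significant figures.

k = ln 2 / 6.81 = 0.1018 hr⁻¹
Accumulation ratio R = 1 / (1 − e^(−kτ)) = 1 / (1 − e^(−0.1018×2.70)) = 1 / (1 − 0.7597) = 4.162
Loading dose = maintenance dose × R = 297 × 4.162 ≈ 1240 mg

1240 mg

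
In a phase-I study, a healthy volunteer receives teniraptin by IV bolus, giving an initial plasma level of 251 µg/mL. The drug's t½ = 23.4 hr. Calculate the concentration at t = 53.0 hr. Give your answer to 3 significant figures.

52.2 µg/mL

k = ln 2 / 23.4 = 0.02962 hr⁻¹
C(t) = C₀ e^(−kt) = 251 × e^(−0.02962 × 53.0) = 251 × e^(−1.570) = 251 × 0.2081 ≈ 52.2 µg/mL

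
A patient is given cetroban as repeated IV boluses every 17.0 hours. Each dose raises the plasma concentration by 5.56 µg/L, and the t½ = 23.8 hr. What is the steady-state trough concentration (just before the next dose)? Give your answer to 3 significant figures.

8.68 µg/L

k = ln 2 / 23.8 = 0.02912 hr⁻¹
Fraction remaining after one interval: e^(−kτ) = e^(−0.02912 × 17.0) = 0.6095
R = 1 / (1 − 0.6095) = 2.561
Css,max = 5.56 × 2.561 = 14.24 µg/L
Css,min = Css,max × e^(−kτ) = 14.24 × 0.6095 ≈ 8.68 µg/L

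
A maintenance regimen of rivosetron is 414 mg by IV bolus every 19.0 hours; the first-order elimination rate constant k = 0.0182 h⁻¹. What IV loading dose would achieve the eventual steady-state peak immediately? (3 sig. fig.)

Accumulation ratio R = 1 / (1 − e^(−kτ)) = 1 / (1 − e^(−0.01820×19.0)) = 1 / (1 − 0.7077) = 3.421
Loading dose = maintenance dose × R = 414 × 3.421 ≈ 1420 mg

1420 mg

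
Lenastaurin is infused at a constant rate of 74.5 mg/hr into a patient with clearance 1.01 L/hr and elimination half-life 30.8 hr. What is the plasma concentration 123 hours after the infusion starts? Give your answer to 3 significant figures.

69.1 mg/L

Css = rate / CL = 74.5 / 1.01 = 73.76 mg/L
k = ln 2 / 30.8 = 0.02250 hr⁻¹
C(t) = Css (1 − e^(−kt)) = 73.76 × (1 − e^(−2.768)) = 73.76 × 0.9372 ≈ 69.1 mg/L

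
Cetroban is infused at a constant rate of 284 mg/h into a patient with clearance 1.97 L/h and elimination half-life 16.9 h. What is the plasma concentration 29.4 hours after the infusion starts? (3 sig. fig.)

101 mg/L

Css = rate / CL = 284 / 1.97 = 144.2 mg/L
k = ln 2 / 16.9 = 0.04101 h⁻¹
C(t) = Css (1 − e^(−kt)) = 144.2 × (1 − e^(−1.206)) = 144.2 × 0.7006 ≈ 101 mg/L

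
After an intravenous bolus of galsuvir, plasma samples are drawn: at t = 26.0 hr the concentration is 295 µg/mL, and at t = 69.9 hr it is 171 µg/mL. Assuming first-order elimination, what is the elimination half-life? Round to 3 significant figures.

55.8 hours

k = ln(C₁/C₂) / (t₂ − t₁) = ln(295/171) / (69.9 − 26.0)
  = 0.5453 / 43.90 = 0.01242 hr⁻¹
t½ = ln 2 / k = ln 2 / 0.01242 ≈ 55.8 hours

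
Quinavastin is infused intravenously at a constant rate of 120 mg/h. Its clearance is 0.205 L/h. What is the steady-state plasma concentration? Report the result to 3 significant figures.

585 mg/L

Css = infusion rate / CL = 120 / 0.205 ≈ 585 mg/L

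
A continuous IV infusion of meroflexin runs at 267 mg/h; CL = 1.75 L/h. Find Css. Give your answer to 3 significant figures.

Css = infusion rate / CL = 267 / 1.75 ≈ 153 mg/L

153 mg/L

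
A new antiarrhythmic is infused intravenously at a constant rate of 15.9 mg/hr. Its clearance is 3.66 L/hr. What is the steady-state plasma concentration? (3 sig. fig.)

4.34 mg/L

Css = infusion rate / CL = 15.9 / 3.66 ≈ 4.34 mg/L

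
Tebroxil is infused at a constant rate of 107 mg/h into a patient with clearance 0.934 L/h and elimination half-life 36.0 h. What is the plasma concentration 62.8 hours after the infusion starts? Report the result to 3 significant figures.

80.4 µg/mL

Css = rate / CL = 107 / 0.934 = 114.6 µg/mL
k = ln 2 / 36.0 = 0.01925 h⁻¹
C(t) = Css (1 − e^(−kt)) = 114.6 × (1 − e^(−1.209)) = 114.6 × 0.7016 ≈ 80.4 µg/mL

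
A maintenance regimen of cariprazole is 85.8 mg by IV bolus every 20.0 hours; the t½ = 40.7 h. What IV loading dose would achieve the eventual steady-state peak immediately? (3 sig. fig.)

k = ln 2 / 40.7 = 0.01703 h⁻¹
Accumulation ratio R = 1 / (1 − e^(−kτ)) = 1 / (1 − e^(−0.01703×20.0)) = 1 / (1 − 0.7113) = 3.464
Loading dose = maintenance dose × R = 85.8 × 3.464 ≈ 297 mg

297 mg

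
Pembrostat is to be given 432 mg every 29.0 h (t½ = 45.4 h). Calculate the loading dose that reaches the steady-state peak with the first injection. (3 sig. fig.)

1210 mg

k = ln 2 / 45.4 = 0.01527 h⁻¹
Accumulation ratio R = 1 / (1 − e^(−kτ)) = 1 / (1 − e^(−0.01527×29.0)) = 1 / (1 − 0.6423) = 2.795
Loading dose = maintenance dose × R = 432 × 2.795 ≈ 1210 mg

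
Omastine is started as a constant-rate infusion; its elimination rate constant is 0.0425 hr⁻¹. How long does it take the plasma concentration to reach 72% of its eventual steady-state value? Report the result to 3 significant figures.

f = 1 − e^(−kt)  ⇒  t = −ln(1 − f) / k
t = −ln(1 − 0.72) / 0.04250 = 1.273 / 0.04250 ≈ 30.0 hours

30.0 hours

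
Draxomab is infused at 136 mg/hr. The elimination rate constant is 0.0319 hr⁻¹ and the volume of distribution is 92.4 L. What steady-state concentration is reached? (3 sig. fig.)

46.1 mg/L

CL = k · V = 0.0319 × 92.4 = 2.948 L/hr
Css = rate / CL = 136 / 2.948 ≈ 46.1 mg/L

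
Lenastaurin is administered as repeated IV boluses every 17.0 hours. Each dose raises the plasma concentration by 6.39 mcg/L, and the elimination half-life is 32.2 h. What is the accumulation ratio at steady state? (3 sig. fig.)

3.26

k = ln 2 / 32.2 = 0.02153 h⁻¹
Fraction remaining after one interval: e^(−kτ) = e^(−0.02153 × 17.0) = 0.6935
R = 1 / (1 − 0.6935) = 1 / 0.3065 ≈ 3.26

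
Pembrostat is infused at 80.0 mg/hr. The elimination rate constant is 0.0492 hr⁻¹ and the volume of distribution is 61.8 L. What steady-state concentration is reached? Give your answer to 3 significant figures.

CL = k · V = 0.0492 × 61.8 = 3.041 L/hr
Css = rate / CL = 80.0 / 3.041 ≈ 26.3 mg/L

26.3 mg/L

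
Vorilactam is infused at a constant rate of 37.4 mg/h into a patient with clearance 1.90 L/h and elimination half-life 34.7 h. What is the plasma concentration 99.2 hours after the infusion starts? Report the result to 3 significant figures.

17.0 µg/mL

Css = rate / CL = 37.4 / 1.90 = 19.68 µg/mL
k = ln 2 / 34.7 = 0.01998 h⁻¹
C(t) = Css (1 − e^(−kt)) = 19.68 × (1 − e^(−1.982)) = 19.68 × 0.8621 ≈ 17.0 µg/mL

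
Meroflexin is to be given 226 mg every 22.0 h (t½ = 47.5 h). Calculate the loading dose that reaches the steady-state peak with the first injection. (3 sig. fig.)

k = ln 2 / 47.5 = 0.01459 h⁻¹
Accumulation ratio R = 1 / (1 − e^(−kτ)) = 1 / (1 − e^(−0.01459×22.0)) = 1 / (1 − 0.7254) = 3.642
Loading dose = maintenance dose × R = 226 × 3.642 ≈ 823 mg

823 mg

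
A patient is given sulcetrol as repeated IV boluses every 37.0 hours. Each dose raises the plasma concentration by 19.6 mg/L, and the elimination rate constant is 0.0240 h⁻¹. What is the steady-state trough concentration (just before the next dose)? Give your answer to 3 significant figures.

Fraction remaining after one interval: e^(−kτ) = e^(−0.02400 × 37.0) = 0.4115
R = 1 / (1 − 0.4115) = 1.699
Css,max = 19.6 × 1.699 = 33.30 mg/L
Css,min = Css,max × e^(−kτ) = 33.30 × 0.4115 ≈ 13.7 mg/L

13.7 mg/L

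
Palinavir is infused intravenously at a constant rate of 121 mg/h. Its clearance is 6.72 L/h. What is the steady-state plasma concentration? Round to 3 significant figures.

18.0 µg/mL

Css = infusion rate / CL = 121 / 6.72 ≈ 18.0 µg/mL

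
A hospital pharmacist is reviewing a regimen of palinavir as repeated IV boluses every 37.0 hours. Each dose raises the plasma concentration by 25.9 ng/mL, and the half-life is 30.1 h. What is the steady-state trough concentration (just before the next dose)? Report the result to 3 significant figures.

k = ln 2 / 30.1 = 0.02303 h⁻¹
Fraction remaining after one interval: e^(−kτ) = e^(−0.02303 × 37.0) = 0.4265
R = 1 / (1 − 0.4265) = 1.744
Css,max = 25.9 × 1.744 = 45.16 ng/mL
Css,min = Css,max × e^(−kτ) = 45.16 × 0.4265 ≈ 19.3 ng/mL

19.3 ng/mL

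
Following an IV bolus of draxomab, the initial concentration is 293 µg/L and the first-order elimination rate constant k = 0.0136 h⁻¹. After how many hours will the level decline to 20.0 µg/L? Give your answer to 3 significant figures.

C(t) = C₀ e^(−kt)  ⇒  t = ln(C₀/C) / k
t = ln(293/20.0) / 0.01360 = 2.684 / 0.01360 ≈ 197 hours

197 hours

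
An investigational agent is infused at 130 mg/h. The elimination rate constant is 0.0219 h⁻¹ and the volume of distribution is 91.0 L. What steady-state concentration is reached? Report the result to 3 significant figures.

65.2 µg/mL

CL = k · V = 0.0219 × 91.0 = 1.993 L/h
Css = rate / CL = 130 / 1.993 ≈ 65.2 µg/mL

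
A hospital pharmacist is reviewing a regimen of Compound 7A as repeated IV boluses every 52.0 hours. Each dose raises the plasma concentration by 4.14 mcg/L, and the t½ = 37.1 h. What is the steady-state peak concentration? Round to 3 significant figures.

k = ln 2 / 37.1 = 0.01868 h⁻¹
Fraction remaining after one interval: e^(−kτ) = e^(−0.01868 × 52.0) = 0.3785
R = 1 / (1 − 0.3785) = 1.609
Css,max = 4.14 × 1.609 ≈ 6.66 mcg/L

6.66 mcg/L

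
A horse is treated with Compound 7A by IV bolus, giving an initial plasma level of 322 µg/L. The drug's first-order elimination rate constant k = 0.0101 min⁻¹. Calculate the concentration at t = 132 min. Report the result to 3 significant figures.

84.9 µg/L

C(t) = C₀ e^(−kt) = 322 × e^(−0.01010 × 132) = 322 × e^(−1.333) = 322 × 0.2636 ≈ 84.9 µg/L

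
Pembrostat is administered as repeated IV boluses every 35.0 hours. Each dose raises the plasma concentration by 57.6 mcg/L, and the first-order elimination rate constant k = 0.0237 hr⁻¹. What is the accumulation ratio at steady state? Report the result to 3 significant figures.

1.77

Fraction remaining after one interval: e^(−kτ) = e^(−0.02370 × 35.0) = 0.4363
R = 1 / (1 − 0.4363) = 1 / 0.5637 ≈ 1.77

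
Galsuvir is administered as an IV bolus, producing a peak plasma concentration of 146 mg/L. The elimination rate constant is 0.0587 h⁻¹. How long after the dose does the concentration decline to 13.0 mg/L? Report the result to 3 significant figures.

C(t) = C₀ e^(−kt)  ⇒  t = ln(C₀/C) / k
t = ln(146/13.0) / 0.05870 = 2.419 / 0.05870 ≈ 41.2 hours

41.2 hours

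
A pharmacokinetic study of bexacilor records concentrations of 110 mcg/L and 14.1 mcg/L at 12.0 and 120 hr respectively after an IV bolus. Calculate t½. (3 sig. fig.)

36.4 hours

k = ln(C₁/C₂) / (t₂ − t₁) = ln(110/14.1) / (120 − 12.0)
  = 2.054 / 108.0 = 0.01902 hr⁻¹
t½ = ln 2 / k = ln 2 / 0.01902 ≈ 36.4 hours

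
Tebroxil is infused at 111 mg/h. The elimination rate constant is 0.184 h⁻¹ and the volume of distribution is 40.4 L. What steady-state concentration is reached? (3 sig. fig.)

14.9 µg/mL

CL = k · V = 0.184 × 40.4 = 7.434 L/h
Css = rate / CL = 111 / 7.434 ≈ 14.9 µg/mL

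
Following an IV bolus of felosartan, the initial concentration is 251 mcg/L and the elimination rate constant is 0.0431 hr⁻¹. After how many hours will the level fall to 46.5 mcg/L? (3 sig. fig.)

39.1 hours

C(t) = C₀ e^(−kt)  ⇒  t = ln(C₀/C) / k
t = ln(251/46.5) / 0.04310 = 1.686 / 0.04310 ≈ 39.1 hours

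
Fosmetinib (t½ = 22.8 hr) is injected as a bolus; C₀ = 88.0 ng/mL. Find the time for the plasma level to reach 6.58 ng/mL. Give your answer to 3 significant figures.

85.3 hours

k = ln 2 / 22.8 = 0.03040 hr⁻¹
C(t) = C₀ e^(−kt)  ⇒  t = ln(C₀/C) / k
t = ln(88.0/6.58) / 0.03040 = 2.593 / 0.03040 ≈ 85.3 hours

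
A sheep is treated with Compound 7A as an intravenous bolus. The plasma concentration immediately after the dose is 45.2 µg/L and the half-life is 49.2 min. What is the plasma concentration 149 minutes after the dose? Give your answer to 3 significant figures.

5.54 µg/L

k = ln 2 / 49.2 = 0.01409 min⁻¹
C(t) = C₀ e^(−kt) = 45.2 × e^(−0.01409 × 149) = 45.2 × e^(−2.099) = 45.2 × 0.1226 ≈ 5.54 µg/L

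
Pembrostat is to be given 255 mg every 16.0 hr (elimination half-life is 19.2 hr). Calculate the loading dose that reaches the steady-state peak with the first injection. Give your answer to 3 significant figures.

581 mg

k = ln 2 / 19.2 = 0.03610 hr⁻¹
Accumulation ratio R = 1 / (1 − e^(−kτ)) = 1 / (1 − e^(−0.03610×16.0)) = 1 / (1 − 0.5612) = 2.279
Loading dose = maintenance dose × R = 255 × 2.279 ≈ 581 mg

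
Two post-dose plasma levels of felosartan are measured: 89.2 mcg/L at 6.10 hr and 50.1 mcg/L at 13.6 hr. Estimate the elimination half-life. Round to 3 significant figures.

k = ln(C₁/C₂) / (t₂ − t₁) = ln(89.2/50.1) / (13.6 − 6.10)
  = 0.5769 / 7.500 = 0.07691 hr⁻¹
t½ = ln 2 / k = ln 2 / 0.07691 ≈ 9.01 hours

9.01 hours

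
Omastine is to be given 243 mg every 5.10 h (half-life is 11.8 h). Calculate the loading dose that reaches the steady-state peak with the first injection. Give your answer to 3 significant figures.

939 mg

k = ln 2 / 11.8 = 0.05874 h⁻¹
Accumulation ratio R = 1 / (1 − e^(−kτ)) = 1 / (1 − e^(−0.05874×5.10)) = 1 / (1 − 0.7411) = 3.863
Loading dose = maintenance dose × R = 243 × 3.863 ≈ 939 mg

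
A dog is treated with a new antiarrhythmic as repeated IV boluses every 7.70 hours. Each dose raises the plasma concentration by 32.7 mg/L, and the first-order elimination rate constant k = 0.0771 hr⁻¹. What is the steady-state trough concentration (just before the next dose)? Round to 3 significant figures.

40.3 mg/L

Fraction remaining after one interval: e^(−kτ) = e^(−0.07710 × 7.70) = 0.5523
R = 1 / (1 − 0.5523) = 2.234
Css,max = 32.7 × 2.234 = 73.04 mg/L
Css,min = Css,max × e^(−kτ) = 73.04 × 0.5523 ≈ 40.3 mg/L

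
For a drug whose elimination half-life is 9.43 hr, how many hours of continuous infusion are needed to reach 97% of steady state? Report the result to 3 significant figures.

47.7 hours

k = ln 2 / 9.43 = 0.07350 hr⁻¹
f = 1 − e^(−kt)  ⇒  t = −ln(1 − f) / k
t = −ln(1 − 0.97) / 0.07350 = 3.507 / 0.07350 ≈ 47.7 hours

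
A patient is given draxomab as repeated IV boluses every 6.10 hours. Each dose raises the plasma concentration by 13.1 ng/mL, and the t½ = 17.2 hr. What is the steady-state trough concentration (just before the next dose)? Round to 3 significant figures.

k = ln 2 / 17.2 = 0.04030 hr⁻¹
Fraction remaining after one interval: e^(−kτ) = e^(−0.04030 × 6.10) = 0.7821
R = 1 / (1 − 0.7821) = 4.588
Css,max = 13.1 × 4.588 = 60.11 ng/mL
Css,min = Css,max × e^(−kτ) = 60.11 × 0.7821 ≈ 47.0 ng/mL

47.0 ng/mL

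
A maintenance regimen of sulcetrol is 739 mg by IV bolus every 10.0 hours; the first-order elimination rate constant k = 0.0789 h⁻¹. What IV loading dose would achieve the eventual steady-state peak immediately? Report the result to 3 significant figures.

1350 mg

Accumulation ratio R = 1 / (1 − e^(−kτ)) = 1 / (1 − e^(−0.07890×10.0)) = 1 / (1 − 0.4543) = 1.833
Loading dose = maintenance dose × R = 739 × 1.833 ≈ 1350 mg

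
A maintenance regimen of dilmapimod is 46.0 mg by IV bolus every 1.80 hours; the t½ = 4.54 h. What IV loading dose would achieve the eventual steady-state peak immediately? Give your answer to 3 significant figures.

k = ln 2 / 4.54 = 0.1527 h⁻¹
Accumulation ratio R = 1 / (1 − e^(−kτ)) = 1 / (1 − e^(−0.1527×1.80)) = 1 / (1 − 0.7597) = 4.162
Loading dose = maintenance dose × R = 46.0 × 4.162 ≈ 191 mg

191 mg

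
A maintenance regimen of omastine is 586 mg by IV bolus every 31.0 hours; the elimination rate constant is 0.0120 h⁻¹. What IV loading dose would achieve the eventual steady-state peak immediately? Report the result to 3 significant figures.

Accumulation ratio R = 1 / (1 − e^(−kτ)) = 1 / (1 − e^(−0.01200×31.0)) = 1 / (1 − 0.6894) = 3.219
Loading dose = maintenance dose × R = 586 × 3.219 ≈ 1890 mg

1890 mg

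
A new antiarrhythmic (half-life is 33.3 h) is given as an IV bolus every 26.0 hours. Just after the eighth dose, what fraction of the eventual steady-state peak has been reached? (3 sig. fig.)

k = ln 2 / 33.3 = 0.02082 h⁻¹
f_n = 1 − e^(−nkτ) = 1 − e^(−8 × 0.02082 × 26.0) = 1 − e^(−4.330) = 1 − 0.01317 ≈ 0.987

0.987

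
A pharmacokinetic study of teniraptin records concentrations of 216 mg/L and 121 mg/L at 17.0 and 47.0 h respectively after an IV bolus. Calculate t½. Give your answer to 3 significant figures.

k = ln(C₁/C₂) / (t₂ − t₁) = ln(216/121) / (47.0 − 17.0)
  = 0.5795 / 30.00 = 0.01932 h⁻¹
t½ = ln 2 / k = ln 2 / 0.01932 ≈ 35.9 hours

35.9 hours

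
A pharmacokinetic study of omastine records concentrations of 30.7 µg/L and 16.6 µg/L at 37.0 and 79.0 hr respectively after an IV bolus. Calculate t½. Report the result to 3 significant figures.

47.3 hours

k = ln(C₁/C₂) / (t₂ − t₁) = ln(30.7/16.6) / (79.0 − 37.0)
  = 0.6149 / 42.00 = 0.01464 hr⁻¹
t½ = ln 2 / k = ln 2 / 0.01464 ≈ 47.3 hours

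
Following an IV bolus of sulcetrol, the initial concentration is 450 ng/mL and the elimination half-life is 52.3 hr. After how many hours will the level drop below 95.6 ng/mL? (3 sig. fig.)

117 hours

k = ln 2 / 52.3 = 0.01325 hr⁻¹
C(t) = C₀ e^(−kt)  ⇒  t = ln(C₀/C) / k
t = ln(450/95.6) / 0.01325 = 1.549 / 0.01325 ≈ 117 hours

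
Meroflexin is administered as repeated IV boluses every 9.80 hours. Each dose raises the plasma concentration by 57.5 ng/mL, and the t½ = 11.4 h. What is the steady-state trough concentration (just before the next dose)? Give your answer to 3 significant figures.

k = ln 2 / 11.4 = 0.06080 h⁻¹
Fraction remaining after one interval: e^(−kτ) = e^(−0.06080 × 9.80) = 0.5511
R = 1 / (1 − 0.5511) = 2.228
Css,max = 57.5 × 2.228 = 128.1 ng/mL
Css,min = Css,max × e^(−kτ) = 128.1 × 0.5511 ≈ 70.6 ng/mL

70.6 ng/mL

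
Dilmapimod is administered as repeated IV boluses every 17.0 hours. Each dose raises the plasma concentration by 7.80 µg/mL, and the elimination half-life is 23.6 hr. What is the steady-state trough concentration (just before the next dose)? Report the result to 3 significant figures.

12.0 µg/mL

k = ln 2 / 23.6 = 0.02937 hr⁻¹
Fraction remaining after one interval: e^(−kτ) = e^(−0.02937 × 17.0) = 0.6070
R = 1 / (1 − 0.6070) = 2.544
Css,max = 7.80 × 2.544 = 19.85 µg/mL
Css,min = Css,max × e^(−kτ) = 19.85 × 0.6070 ≈ 12.0 µg/mL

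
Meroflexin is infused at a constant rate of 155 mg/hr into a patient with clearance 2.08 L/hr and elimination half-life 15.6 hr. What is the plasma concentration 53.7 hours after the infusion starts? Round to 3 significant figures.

67.7 µg/mL

Css = rate / CL = 155 / 2.08 = 74.52 µg/mL
k = ln 2 / 15.6 = 0.04443 hr⁻¹
C(t) = Css (1 − e^(−kt)) = 74.52 × (1 − e^(−2.386)) = 74.52 × 0.9080 ≈ 67.7 µg/mL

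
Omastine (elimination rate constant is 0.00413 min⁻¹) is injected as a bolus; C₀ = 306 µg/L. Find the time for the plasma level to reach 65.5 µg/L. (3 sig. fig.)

373 minutes

C(t) = C₀ e^(−kt)  ⇒  t = ln(C₀/C) / k
t = ln(306/65.5) / 0.004130 = 1.542 / 0.004130 ≈ 373 minutes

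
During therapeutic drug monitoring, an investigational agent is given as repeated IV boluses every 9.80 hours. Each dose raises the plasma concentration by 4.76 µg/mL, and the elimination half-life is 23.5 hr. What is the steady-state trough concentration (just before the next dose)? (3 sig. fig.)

k = ln 2 / 23.5 = 0.02950 hr⁻¹
Fraction remaining after one interval: e^(−kτ) = e^(−0.02950 × 9.80) = 0.7490
R = 1 / (1 − 0.7490) = 3.984
Css,max = 4.76 × 3.984 = 18.96 µg/mL
Css,min = Css,max × e^(−kτ) = 18.96 × 0.7490 ≈ 14.2 µg/mL

14.2 µg/mL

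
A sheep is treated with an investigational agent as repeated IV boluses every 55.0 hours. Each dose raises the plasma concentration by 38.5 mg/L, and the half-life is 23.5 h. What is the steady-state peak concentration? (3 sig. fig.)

k = ln 2 / 23.5 = 0.02950 h⁻¹
Fraction remaining after one interval: e^(−kτ) = e^(−0.02950 × 55.0) = 0.1975
R = 1 / (1 − 0.1975) = 1.246
Css,max = 38.5 × 1.246 ≈ 48.0 mg/L

48.0 mg/L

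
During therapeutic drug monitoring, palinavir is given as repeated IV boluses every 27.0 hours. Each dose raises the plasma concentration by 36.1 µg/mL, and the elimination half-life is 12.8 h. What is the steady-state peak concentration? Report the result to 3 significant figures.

47.0 µg/mL

k = ln 2 / 12.8 = 0.05415 h⁻¹
Fraction remaining after one interval: e^(−kτ) = e^(−0.05415 × 27.0) = 0.2317
R = 1 / (1 − 0.2317) = 1.302
Css,max = 36.1 × 1.302 ≈ 47.0 µg/mL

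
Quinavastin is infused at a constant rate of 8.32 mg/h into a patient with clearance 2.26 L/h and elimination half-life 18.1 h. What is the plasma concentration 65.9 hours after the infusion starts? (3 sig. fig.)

3.39 µg/mL

Css = rate / CL = 8.32 / 2.26 = 3.681 µg/mL
k = ln 2 / 18.1 = 0.03830 h⁻¹
C(t) = Css (1 − e^(−kt)) = 3.681 × (1 − e^(−2.524)) = 3.681 × 0.9198 ≈ 3.39 µg/mL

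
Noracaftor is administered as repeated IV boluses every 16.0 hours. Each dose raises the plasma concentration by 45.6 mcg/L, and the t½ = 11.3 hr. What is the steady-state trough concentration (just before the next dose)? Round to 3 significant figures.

27.3 mcg/L

k = ln 2 / 11.3 = 0.06134 hr⁻¹
Fraction remaining after one interval: e^(−kτ) = e^(−0.06134 × 16.0) = 0.3748
R = 1 / (1 − 0.3748) = 1.599
Css,max = 45.6 × 1.599 = 72.93 mcg/L
Css,min = Css,max × e^(−kτ) = 72.93 × 0.3748 ≈ 27.3 mcg/L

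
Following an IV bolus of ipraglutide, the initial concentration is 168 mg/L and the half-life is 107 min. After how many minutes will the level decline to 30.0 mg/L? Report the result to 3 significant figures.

k = ln 2 / 107 = 0.006478 min⁻¹
C(t) = C₀ e^(−kt)  ⇒  t = ln(C₀/C) / k
t = ln(168/30.0) / 0.006478 = 1.723 / 0.006478 ≈ 266 minutes

266 minutes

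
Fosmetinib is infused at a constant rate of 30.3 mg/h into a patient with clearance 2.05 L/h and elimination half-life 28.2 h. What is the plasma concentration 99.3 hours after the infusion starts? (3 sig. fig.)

Css = rate / CL = 30.3 / 2.05 = 14.78 µg/mL
k = ln 2 / 28.2 = 0.02458 h⁻¹
C(t) = Css (1 − e^(−kt)) = 14.78 × (1 − e^(−2.441)) = 14.78 × 0.9129 ≈ 13.5 µg/mL

13.5 µg/mL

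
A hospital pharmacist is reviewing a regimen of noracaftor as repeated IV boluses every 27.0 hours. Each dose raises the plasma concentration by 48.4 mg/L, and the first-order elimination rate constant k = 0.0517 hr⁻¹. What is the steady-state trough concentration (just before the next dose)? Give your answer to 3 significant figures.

Fraction remaining after one interval: e^(−kτ) = e^(−0.05170 × 27.0) = 0.2476
R = 1 / (1 − 0.2476) = 1.329
Css,max = 48.4 × 1.329 = 64.33 mg/L
Css,min = Css,max × e^(−kτ) = 64.33 × 0.2476 ≈ 15.9 mg/L

15.9 mg/L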